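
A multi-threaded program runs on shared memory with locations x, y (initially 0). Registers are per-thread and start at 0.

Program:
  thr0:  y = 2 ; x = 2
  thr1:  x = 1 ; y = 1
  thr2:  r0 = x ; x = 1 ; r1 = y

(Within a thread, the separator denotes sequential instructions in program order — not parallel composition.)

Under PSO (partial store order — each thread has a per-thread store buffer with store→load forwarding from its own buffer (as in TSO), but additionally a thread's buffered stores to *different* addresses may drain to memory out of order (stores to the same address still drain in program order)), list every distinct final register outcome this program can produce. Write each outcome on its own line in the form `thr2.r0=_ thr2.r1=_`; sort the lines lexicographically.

outcome vector order: (thr2.r0,thr2.r1)
|PSO outcomes| = 9

thr2.r0=0 thr2.r1=0
thr2.r0=0 thr2.r1=1
thr2.r0=0 thr2.r1=2
thr2.r0=1 thr2.r1=0
thr2.r0=1 thr2.r1=1
thr2.r0=1 thr2.r1=2
thr2.r0=2 thr2.r1=0
thr2.r0=2 thr2.r1=1
thr2.r0=2 thr2.r1=2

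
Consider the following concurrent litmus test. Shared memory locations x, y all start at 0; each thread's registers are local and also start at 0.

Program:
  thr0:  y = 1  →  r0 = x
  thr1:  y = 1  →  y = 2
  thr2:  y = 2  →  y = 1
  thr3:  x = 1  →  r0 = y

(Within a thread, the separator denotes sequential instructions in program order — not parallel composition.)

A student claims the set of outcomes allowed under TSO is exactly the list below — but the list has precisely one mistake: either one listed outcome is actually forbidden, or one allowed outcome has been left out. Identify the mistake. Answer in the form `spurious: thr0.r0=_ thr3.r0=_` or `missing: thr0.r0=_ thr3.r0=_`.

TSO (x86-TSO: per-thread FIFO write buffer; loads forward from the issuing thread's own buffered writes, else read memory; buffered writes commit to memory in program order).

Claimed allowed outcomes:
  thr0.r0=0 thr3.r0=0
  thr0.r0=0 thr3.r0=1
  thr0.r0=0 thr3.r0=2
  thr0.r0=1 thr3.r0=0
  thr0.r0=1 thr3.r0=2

outcome vector order: (thr0.r0,thr3.r0)
under TSO → <0 0> <0 1> <0 2> <1 0> <1 1> <1 2>
TSO∖claimed = {<1 1>}

missing: thr0.r0=1 thr3.r0=1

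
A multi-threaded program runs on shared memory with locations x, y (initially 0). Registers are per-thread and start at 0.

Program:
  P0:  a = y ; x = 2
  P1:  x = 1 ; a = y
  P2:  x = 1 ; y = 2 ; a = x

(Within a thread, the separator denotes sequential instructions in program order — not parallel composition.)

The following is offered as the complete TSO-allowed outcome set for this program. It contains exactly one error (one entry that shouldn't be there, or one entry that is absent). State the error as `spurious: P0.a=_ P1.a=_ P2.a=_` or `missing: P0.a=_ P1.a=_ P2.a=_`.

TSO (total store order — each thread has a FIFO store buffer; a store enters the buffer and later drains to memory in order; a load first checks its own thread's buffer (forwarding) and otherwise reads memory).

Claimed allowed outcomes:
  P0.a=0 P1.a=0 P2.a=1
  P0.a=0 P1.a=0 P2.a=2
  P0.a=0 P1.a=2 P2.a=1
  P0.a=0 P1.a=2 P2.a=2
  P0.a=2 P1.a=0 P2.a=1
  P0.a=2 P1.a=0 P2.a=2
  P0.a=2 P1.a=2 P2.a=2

missing: P0.a=2 P1.a=2 P2.a=1

outcome vector order: (P0.a,P1.a,P2.a)
[TSO] allowed = {0/0/1; 0/0/2; 0/2/1; 0/2/2; 2/0/1; 2/0/2; 2/2/1; 2/2/2}
TSO∖claimed = {2/2/1}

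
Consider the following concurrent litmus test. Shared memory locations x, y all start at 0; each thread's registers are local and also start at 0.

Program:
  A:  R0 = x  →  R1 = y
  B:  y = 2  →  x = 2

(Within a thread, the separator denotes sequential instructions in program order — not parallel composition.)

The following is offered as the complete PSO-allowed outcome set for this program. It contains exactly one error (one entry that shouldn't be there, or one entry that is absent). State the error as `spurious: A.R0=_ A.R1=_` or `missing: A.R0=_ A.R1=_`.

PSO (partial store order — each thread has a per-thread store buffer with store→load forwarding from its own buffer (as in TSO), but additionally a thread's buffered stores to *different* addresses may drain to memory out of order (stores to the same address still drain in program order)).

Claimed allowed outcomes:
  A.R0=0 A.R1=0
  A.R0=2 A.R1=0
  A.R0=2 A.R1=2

outcome vector order: (A.R0,A.R1)
[PSO] allowed = {0/0; 0/2; 2/0; 2/2}
PSO∖claimed = {0/2}

missing: A.R0=0 A.R1=2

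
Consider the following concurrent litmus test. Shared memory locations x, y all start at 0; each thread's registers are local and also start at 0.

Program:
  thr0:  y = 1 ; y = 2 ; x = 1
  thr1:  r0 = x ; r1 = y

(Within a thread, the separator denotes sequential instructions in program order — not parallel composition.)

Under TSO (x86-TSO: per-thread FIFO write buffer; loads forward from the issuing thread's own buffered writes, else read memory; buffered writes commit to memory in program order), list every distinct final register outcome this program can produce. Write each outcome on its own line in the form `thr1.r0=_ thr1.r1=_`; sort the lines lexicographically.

thr1.r0=0 thr1.r1=0
thr1.r0=0 thr1.r1=1
thr1.r0=0 thr1.r1=2
thr1.r0=1 thr1.r1=2

outcome vector order: (thr1.r0,thr1.r1)
|TSO outcomes| = 4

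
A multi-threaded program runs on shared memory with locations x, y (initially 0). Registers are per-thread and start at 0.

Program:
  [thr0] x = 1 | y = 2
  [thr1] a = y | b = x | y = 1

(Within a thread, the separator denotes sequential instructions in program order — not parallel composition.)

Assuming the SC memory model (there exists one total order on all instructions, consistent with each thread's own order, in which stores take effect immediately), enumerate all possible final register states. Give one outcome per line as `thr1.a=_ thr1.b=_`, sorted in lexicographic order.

outcome vector order: (thr1.a,thr1.b)
|SC outcomes| = 3

thr1.a=0 thr1.b=0
thr1.a=0 thr1.b=1
thr1.a=2 thr1.b=1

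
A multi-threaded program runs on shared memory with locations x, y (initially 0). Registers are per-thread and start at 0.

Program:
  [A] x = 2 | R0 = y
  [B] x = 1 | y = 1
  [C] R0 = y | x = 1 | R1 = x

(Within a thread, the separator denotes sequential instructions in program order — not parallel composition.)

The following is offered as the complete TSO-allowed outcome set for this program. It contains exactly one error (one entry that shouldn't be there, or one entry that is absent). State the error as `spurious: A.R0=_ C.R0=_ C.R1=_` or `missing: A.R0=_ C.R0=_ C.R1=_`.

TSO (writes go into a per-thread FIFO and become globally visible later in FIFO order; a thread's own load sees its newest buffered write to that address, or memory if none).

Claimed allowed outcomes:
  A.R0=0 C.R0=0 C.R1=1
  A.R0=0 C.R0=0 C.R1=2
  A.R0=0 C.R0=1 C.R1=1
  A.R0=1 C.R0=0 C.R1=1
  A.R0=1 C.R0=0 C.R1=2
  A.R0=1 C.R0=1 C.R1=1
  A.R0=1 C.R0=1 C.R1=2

outcome vector order: (A.R0,C.R0,C.R1)
under TSO → <0 0 1>; <0 0 2>; <0 1 1>; <0 1 2>; <1 0 1>; <1 0 2>; <1 1 1>; <1 1 2>
TSO∖claimed = {<0 1 2>}

missing: A.R0=0 C.R0=1 C.R1=2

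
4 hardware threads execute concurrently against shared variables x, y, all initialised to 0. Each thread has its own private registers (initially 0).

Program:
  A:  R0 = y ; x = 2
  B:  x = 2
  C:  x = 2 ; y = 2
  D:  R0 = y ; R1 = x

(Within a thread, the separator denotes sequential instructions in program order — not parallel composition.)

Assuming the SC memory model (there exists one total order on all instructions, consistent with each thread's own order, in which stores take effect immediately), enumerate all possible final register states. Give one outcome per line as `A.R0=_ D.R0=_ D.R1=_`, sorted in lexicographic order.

outcome vector order: (A.R0,D.R0,D.R1)
|SC outcomes| = 6

A.R0=0 D.R0=0 D.R1=0
A.R0=0 D.R0=0 D.R1=2
A.R0=0 D.R0=2 D.R1=2
A.R0=2 D.R0=0 D.R1=0
A.R0=2 D.R0=0 D.R1=2
A.R0=2 D.R0=2 D.R1=2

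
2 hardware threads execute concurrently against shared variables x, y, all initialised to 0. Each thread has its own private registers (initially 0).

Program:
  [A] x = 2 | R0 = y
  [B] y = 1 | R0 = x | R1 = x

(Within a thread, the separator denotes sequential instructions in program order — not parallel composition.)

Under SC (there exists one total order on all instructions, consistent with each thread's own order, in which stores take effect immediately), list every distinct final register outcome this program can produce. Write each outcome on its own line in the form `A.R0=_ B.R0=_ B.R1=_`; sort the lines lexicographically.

outcome vector order: (A.R0,B.R0,B.R1)
|SC outcomes| = 4

A.R0=0 B.R0=2 B.R1=2
A.R0=1 B.R0=0 B.R1=0
A.R0=1 B.R0=0 B.R1=2
A.R0=1 B.R0=2 B.R1=2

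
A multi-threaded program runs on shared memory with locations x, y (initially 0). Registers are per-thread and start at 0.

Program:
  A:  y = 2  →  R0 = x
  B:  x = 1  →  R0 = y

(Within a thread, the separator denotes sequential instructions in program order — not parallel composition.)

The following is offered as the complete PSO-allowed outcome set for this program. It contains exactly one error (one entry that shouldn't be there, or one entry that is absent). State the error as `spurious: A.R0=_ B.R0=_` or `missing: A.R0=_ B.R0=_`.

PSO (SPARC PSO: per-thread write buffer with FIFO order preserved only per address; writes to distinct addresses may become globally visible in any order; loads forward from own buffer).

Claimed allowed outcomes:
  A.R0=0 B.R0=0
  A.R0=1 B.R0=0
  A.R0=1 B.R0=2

outcome vector order: (A.R0,B.R0)
PSO (4): 0/0 0/2 1/0 1/2
PSO∖claimed = {0/2}

missing: A.R0=0 B.R0=2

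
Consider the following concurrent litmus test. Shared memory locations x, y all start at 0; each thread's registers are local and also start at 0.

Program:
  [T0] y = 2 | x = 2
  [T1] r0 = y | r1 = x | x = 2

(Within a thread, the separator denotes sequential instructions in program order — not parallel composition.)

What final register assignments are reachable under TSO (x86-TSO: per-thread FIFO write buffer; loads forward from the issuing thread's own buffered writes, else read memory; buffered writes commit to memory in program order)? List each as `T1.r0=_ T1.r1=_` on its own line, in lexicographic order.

T1.r0=0 T1.r1=0
T1.r0=0 T1.r1=2
T1.r0=2 T1.r1=0
T1.r0=2 T1.r1=2

outcome vector order: (T1.r0,T1.r1)
|TSO outcomes| = 4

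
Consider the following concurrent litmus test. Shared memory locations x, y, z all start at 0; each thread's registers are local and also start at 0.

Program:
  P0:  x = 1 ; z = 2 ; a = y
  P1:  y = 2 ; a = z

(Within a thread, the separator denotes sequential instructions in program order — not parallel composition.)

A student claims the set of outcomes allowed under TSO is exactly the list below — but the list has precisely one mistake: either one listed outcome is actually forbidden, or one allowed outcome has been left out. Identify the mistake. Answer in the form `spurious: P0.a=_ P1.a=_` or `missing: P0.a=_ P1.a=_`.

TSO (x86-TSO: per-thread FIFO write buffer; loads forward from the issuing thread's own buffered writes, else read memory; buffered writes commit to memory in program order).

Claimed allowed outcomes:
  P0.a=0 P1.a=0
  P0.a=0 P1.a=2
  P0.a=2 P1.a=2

missing: P0.a=2 P1.a=0

outcome vector order: (P0.a,P1.a)
[TSO] allowed = {(0,0) (0,2) (2,0) (2,2)}
TSO∖claimed = {(2,0)}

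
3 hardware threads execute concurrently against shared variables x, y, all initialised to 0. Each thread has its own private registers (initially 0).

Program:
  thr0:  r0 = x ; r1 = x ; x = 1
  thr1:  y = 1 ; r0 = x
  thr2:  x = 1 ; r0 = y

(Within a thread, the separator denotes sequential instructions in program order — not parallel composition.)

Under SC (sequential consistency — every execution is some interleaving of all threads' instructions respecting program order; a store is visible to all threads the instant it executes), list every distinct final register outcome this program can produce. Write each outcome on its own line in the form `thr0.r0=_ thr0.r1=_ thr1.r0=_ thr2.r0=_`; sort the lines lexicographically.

outcome vector order: (thr0.r0,thr0.r1,thr1.r0,thr2.r0)
|SC outcomes| = 9

thr0.r0=0 thr0.r1=0 thr1.r0=0 thr2.r0=1
thr0.r0=0 thr0.r1=0 thr1.r0=1 thr2.r0=0
thr0.r0=0 thr0.r1=0 thr1.r0=1 thr2.r0=1
thr0.r0=0 thr0.r1=1 thr1.r0=0 thr2.r0=1
thr0.r0=0 thr0.r1=1 thr1.r0=1 thr2.r0=0
thr0.r0=0 thr0.r1=1 thr1.r0=1 thr2.r0=1
thr0.r0=1 thr0.r1=1 thr1.r0=0 thr2.r0=1
thr0.r0=1 thr0.r1=1 thr1.r0=1 thr2.r0=0
thr0.r0=1 thr0.r1=1 thr1.r0=1 thr2.r0=1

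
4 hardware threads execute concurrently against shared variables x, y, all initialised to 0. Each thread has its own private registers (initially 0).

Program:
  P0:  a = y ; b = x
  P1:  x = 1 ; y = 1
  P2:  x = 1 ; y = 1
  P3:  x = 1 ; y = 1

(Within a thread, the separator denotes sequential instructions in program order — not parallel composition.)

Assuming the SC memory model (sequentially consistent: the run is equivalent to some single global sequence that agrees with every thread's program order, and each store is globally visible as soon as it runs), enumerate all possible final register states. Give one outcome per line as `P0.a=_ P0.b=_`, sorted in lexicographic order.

outcome vector order: (P0.a,P0.b)
|SC outcomes| = 3

P0.a=0 P0.b=0
P0.a=0 P0.b=1
P0.a=1 P0.b=1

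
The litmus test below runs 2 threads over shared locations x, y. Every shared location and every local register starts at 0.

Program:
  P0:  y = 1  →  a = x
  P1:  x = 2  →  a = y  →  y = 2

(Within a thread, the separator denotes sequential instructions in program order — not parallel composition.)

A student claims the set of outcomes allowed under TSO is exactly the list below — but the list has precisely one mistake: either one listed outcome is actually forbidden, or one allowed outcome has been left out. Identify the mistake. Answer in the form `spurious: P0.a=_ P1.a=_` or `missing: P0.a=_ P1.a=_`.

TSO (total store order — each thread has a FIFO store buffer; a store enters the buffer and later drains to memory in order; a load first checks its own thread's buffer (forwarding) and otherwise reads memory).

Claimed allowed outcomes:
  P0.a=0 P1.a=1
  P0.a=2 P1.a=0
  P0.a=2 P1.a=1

missing: P0.a=0 P1.a=0

outcome vector order: (P0.a,P1.a)
under TSO → 0/0 0/1 2/0 2/1
TSO∖claimed = {0/0}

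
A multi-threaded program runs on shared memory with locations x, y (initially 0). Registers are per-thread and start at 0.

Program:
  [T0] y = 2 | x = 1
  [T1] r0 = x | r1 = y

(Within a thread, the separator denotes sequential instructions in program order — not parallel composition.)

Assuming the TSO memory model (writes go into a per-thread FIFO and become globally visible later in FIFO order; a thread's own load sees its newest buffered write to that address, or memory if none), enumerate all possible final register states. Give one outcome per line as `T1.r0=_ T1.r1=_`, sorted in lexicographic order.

outcome vector order: (T1.r0,T1.r1)
|TSO outcomes| = 3

T1.r0=0 T1.r1=0
T1.r0=0 T1.r1=2
T1.r0=1 T1.r1=2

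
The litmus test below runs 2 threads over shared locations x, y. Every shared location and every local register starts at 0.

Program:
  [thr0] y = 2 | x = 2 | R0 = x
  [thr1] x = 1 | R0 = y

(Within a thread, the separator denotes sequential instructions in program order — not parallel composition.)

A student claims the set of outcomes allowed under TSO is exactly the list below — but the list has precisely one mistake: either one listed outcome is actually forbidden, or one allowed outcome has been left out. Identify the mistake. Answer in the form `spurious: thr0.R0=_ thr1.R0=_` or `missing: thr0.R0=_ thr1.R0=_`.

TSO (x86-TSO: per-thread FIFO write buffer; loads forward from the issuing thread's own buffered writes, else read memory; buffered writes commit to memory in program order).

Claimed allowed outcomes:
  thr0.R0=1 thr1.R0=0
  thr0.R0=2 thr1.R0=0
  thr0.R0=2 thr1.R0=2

outcome vector order: (thr0.R0,thr1.R0)
TSO (4): 10, 12, 20, 22
TSO∖claimed = {12}

missing: thr0.R0=1 thr1.R0=2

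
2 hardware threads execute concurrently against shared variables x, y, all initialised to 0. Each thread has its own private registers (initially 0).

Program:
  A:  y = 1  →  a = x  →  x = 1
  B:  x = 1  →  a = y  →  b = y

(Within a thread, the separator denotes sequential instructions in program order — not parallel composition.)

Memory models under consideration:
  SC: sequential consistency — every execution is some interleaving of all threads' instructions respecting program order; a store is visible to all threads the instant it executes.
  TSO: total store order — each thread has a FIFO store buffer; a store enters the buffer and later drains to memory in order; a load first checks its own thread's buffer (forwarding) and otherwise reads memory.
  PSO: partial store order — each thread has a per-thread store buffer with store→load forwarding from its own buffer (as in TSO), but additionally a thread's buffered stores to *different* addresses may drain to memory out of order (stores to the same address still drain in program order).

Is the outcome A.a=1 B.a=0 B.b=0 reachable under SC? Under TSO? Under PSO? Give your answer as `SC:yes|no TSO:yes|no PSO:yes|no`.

outcome vector order: (A.a,B.a,B.b)
SC: 4 outcomes — {0/1/1; 1/0/0; 1/0/1; 1/1/1}
TSO: 6 outcomes — {0/0/0; 0/0/1; 0/1/1; 1/0/0; 1/0/1; 1/1/1}
PSO: 6 outcomes — {0/0/0; 0/0/1; 0/1/1; 1/0/0; 1/0/1; 1/1/1}
target 1/0/0 ∈ {SC,TSO,PSO}

SC:yes TSO:yes PSO:yes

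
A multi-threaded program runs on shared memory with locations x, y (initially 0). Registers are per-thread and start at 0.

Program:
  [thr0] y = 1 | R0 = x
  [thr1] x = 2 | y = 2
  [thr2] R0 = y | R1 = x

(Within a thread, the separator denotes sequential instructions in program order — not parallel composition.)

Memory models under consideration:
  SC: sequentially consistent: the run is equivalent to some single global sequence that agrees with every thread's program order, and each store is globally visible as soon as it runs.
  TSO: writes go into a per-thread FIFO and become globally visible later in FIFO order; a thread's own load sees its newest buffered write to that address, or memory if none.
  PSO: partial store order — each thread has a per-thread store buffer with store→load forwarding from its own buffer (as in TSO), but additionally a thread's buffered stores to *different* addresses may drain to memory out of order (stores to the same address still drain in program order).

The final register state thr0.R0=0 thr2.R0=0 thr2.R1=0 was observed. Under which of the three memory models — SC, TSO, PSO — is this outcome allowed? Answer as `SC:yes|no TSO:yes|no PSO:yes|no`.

SC:yes TSO:yes PSO:yes

outcome vector order: (thr0.R0,thr2.R0,thr2.R1)
under SC → 0/0/0 0/0/2 0/1/0 0/1/2 0/2/2 2/0/0 2/0/2 2/1/0 2/1/2 2/2/2
under TSO → 0/0/0 0/0/2 0/1/0 0/1/2 0/2/2 2/0/0 2/0/2 2/1/0 2/1/2 2/2/2
under PSO → 0/0/0 0/0/2 0/1/0 0/1/2 0/2/0 0/2/2 2/0/0 2/0/2 2/1/0 2/1/2 2/2/0 2/2/2
target 0/0/0 ∈ {SC,TSO,PSO}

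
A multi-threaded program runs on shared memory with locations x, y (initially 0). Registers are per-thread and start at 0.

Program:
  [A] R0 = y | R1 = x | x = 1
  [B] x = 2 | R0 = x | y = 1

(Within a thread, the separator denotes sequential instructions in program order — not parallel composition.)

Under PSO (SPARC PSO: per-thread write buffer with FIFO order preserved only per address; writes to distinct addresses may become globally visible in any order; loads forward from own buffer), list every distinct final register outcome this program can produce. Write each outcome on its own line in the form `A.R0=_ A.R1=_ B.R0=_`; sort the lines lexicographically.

A.R0=0 A.R1=0 B.R0=1
A.R0=0 A.R1=0 B.R0=2
A.R0=0 A.R1=2 B.R0=1
A.R0=0 A.R1=2 B.R0=2
A.R0=1 A.R1=0 B.R0=2
A.R0=1 A.R1=2 B.R0=2

outcome vector order: (A.R0,A.R1,B.R0)
|PSO outcomes| = 6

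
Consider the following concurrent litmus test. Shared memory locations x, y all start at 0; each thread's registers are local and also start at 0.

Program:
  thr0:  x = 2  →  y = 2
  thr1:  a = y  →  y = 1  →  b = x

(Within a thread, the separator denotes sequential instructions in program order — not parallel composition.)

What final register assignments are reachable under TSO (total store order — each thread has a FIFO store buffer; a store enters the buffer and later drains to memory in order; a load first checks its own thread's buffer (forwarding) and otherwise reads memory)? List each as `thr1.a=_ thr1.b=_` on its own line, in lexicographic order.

thr1.a=0 thr1.b=0
thr1.a=0 thr1.b=2
thr1.a=2 thr1.b=2

outcome vector order: (thr1.a,thr1.b)
|TSO outcomes| = 3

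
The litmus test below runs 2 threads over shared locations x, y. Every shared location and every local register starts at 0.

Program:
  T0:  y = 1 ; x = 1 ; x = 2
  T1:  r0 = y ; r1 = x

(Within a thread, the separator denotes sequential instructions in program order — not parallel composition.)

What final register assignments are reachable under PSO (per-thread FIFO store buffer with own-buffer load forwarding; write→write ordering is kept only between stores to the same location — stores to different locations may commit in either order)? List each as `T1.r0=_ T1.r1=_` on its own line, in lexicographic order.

T1.r0=0 T1.r1=0
T1.r0=0 T1.r1=1
T1.r0=0 T1.r1=2
T1.r0=1 T1.r1=0
T1.r0=1 T1.r1=1
T1.r0=1 T1.r1=2

outcome vector order: (T1.r0,T1.r1)
|PSO outcomes| = 6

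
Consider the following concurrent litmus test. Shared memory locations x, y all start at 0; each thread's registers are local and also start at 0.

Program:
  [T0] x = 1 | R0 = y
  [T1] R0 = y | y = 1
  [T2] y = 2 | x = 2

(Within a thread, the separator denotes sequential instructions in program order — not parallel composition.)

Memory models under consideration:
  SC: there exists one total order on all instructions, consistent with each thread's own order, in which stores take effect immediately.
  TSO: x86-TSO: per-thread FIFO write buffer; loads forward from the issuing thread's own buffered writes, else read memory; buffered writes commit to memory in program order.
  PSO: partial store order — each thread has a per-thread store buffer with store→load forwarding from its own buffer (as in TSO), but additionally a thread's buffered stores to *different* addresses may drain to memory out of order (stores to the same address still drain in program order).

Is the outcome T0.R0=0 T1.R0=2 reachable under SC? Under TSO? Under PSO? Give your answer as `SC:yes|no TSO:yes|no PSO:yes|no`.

SC:yes TSO:yes PSO:yes

outcome vector order: (T0.R0,T1.R0)
SC (6): 00; 02; 10; 12; 20; 22
TSO (6): 00; 02; 10; 12; 20; 22
PSO (6): 00; 02; 10; 12; 20; 22
target 02 ∈ {SC,TSO,PSO}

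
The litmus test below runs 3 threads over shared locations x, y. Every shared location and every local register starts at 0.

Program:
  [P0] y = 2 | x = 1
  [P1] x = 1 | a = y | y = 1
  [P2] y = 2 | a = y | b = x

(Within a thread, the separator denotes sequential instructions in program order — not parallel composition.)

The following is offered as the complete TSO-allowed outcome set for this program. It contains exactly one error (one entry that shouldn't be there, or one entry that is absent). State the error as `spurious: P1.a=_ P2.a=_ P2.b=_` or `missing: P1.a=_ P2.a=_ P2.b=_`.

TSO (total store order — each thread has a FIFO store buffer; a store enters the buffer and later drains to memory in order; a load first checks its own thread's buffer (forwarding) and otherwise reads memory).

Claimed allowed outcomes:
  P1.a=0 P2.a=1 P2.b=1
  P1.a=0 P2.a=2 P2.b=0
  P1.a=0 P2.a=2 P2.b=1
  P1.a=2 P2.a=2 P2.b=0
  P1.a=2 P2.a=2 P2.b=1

missing: P1.a=2 P2.a=1 P2.b=1

outcome vector order: (P1.a,P2.a,P2.b)
[TSO] allowed = {011 020 021 211 220 221}
TSO∖claimed = {211}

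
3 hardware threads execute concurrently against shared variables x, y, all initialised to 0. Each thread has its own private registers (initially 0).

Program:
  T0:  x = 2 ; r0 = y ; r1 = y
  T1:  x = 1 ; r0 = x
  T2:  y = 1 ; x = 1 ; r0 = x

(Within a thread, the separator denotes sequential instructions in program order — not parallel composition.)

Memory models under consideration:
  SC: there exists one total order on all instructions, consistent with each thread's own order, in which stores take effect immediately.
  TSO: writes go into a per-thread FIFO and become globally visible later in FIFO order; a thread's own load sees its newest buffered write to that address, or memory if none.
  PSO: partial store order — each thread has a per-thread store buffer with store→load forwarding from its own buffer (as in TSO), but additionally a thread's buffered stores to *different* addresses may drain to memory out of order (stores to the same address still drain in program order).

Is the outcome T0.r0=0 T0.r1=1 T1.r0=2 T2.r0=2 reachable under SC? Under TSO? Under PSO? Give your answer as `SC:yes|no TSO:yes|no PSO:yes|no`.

SC:no TSO:yes PSO:yes

outcome vector order: (T0.r0,T0.r1,T1.r0,T2.r0)
SC (8): (0,0,1,1); (0,0,2,1); (0,1,1,1); (0,1,2,1); (1,1,1,1); (1,1,1,2); (1,1,2,1); (1,1,2,2)
TSO (12): (0,0,1,1); (0,0,1,2); (0,0,2,1); (0,0,2,2); (0,1,1,1); (0,1,1,2); (0,1,2,1); (0,1,2,2); (1,1,1,1); (1,1,1,2); (1,1,2,1); (1,1,2,2)
PSO (12): (0,0,1,1); (0,0,1,2); (0,0,2,1); (0,0,2,2); (0,1,1,1); (0,1,1,2); (0,1,2,1); (0,1,2,2); (1,1,1,1); (1,1,1,2); (1,1,2,1); (1,1,2,2)
target (0,1,2,2) ∈ {TSO,PSO}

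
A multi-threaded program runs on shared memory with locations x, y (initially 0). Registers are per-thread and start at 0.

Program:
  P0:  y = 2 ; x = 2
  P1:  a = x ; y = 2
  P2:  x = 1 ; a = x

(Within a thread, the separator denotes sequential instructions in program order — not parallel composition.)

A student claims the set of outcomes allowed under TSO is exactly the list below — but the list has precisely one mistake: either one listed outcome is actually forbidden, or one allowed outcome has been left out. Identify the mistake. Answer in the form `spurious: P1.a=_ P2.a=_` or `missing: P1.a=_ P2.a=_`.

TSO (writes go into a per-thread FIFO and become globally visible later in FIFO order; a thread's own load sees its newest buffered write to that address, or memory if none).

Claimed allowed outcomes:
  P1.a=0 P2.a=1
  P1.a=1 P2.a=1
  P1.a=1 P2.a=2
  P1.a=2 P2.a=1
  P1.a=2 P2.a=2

missing: P1.a=0 P2.a=2

outcome vector order: (P1.a,P2.a)
under TSO → <0 1> <0 2> <1 1> <1 2> <2 1> <2 2>
TSO∖claimed = {<0 2>}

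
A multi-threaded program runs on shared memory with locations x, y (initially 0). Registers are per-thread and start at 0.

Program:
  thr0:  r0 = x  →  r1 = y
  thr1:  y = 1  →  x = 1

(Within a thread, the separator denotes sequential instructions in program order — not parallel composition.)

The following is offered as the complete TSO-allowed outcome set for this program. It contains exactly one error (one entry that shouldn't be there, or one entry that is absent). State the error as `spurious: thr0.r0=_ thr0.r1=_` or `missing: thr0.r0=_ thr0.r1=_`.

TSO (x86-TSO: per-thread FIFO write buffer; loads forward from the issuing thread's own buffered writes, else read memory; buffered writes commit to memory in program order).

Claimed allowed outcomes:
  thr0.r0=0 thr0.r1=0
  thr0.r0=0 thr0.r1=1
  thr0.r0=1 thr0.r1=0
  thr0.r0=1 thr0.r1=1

outcome vector order: (thr0.r0,thr0.r1)
[TSO] allowed = {<0 0>, <0 1>, <1 1>}
claimed∖TSO = {<1 0>}

spurious: thr0.r0=1 thr0.r1=0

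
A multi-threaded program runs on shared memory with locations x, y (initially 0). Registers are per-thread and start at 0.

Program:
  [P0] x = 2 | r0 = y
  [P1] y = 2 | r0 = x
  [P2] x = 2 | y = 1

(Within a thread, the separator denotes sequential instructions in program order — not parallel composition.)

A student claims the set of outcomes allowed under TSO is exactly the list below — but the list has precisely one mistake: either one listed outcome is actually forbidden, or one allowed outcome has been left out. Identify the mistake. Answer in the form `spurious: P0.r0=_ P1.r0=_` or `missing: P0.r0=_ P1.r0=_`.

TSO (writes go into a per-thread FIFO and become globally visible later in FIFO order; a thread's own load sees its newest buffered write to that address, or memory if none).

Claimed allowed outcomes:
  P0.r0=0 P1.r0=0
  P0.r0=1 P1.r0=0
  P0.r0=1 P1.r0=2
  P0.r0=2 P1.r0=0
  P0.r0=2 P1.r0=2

outcome vector order: (P0.r0,P1.r0)
TSO: 6 outcomes — {<0 0>, <0 2>, <1 0>, <1 2>, <2 0>, <2 2>}
TSO∖claimed = {<0 2>}

missing: P0.r0=0 P1.r0=2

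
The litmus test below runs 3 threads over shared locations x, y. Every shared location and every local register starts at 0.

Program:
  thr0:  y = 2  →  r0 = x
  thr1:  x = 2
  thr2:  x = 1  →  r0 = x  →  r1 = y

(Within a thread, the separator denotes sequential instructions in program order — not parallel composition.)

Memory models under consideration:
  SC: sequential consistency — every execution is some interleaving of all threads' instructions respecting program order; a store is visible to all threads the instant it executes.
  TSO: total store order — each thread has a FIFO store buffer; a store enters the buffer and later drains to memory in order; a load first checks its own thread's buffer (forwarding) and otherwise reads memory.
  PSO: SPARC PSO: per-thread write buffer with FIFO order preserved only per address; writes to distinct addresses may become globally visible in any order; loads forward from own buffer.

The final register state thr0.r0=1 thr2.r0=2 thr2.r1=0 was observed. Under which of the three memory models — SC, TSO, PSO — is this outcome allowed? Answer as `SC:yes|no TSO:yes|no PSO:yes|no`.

SC:no TSO:yes PSO:yes

outcome vector order: (thr0.r0,thr2.r0,thr2.r1)
SC (9): <0 1 2> <0 2 2> <1 1 0> <1 1 2> <1 2 2> <2 1 0> <2 1 2> <2 2 0> <2 2 2>
TSO (12): <0 1 0> <0 1 2> <0 2 0> <0 2 2> <1 1 0> <1 1 2> <1 2 0> <1 2 2> <2 1 0> <2 1 2> <2 2 0> <2 2 2>
PSO (12): <0 1 0> <0 1 2> <0 2 0> <0 2 2> <1 1 0> <1 1 2> <1 2 0> <1 2 2> <2 1 0> <2 1 2> <2 2 0> <2 2 2>
target <1 2 0> ∈ {TSO,PSO}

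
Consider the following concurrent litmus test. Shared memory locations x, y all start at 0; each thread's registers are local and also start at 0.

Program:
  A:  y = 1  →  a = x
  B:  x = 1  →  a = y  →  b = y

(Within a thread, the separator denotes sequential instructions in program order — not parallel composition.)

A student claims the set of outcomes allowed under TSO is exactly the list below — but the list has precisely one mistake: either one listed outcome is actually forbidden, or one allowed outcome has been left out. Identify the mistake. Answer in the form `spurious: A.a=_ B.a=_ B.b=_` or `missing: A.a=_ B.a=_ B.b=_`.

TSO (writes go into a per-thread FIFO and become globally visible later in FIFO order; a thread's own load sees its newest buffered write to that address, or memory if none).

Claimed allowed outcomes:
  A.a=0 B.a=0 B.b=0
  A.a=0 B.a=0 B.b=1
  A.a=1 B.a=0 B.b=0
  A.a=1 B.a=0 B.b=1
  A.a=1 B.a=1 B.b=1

missing: A.a=0 B.a=1 B.b=1

outcome vector order: (A.a,B.a,B.b)
under TSO → <0 0 0>; <0 0 1>; <0 1 1>; <1 0 0>; <1 0 1>; <1 1 1>
TSO∖claimed = {<0 1 1>}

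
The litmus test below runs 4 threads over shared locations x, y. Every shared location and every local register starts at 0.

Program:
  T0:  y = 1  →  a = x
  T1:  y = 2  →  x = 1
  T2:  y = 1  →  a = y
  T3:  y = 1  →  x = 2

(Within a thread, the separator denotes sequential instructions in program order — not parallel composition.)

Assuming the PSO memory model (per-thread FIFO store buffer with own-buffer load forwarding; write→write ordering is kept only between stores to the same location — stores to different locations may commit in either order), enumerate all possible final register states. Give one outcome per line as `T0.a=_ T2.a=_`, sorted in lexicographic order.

T0.a=0 T2.a=1
T0.a=0 T2.a=2
T0.a=1 T2.a=1
T0.a=1 T2.a=2
T0.a=2 T2.a=1
T0.a=2 T2.a=2

outcome vector order: (T0.a,T2.a)
|PSO outcomes| = 6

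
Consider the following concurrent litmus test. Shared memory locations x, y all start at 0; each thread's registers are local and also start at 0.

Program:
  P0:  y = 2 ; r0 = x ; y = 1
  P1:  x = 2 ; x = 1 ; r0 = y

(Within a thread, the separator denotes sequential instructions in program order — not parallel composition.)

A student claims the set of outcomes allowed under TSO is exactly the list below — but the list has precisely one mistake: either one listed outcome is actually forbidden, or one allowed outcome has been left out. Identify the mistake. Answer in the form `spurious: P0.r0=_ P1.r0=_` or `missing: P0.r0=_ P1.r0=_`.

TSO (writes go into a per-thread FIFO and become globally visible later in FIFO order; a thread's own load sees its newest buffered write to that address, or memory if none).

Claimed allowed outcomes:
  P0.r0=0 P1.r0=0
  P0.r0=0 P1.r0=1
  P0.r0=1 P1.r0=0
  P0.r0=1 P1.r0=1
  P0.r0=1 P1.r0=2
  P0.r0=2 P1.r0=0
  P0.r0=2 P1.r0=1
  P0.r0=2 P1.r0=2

missing: P0.r0=0 P1.r0=2

outcome vector order: (P0.r0,P1.r0)
TSO (9): 00 01 02 10 11 12 20 21 22
TSO∖claimed = {02}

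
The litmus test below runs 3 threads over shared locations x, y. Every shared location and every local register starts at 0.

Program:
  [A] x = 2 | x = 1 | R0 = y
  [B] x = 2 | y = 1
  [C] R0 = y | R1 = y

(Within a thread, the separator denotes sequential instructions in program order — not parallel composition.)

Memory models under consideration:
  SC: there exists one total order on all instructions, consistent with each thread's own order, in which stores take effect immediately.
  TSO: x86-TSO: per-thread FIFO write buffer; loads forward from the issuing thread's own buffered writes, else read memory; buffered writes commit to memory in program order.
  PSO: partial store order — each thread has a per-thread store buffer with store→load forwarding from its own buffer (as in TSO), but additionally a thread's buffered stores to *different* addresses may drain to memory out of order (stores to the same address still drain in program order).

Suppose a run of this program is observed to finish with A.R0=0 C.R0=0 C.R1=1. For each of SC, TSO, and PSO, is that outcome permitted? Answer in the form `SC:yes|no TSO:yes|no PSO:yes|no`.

outcome vector order: (A.R0,C.R0,C.R1)
SC: 6 outcomes — {<0 0 0> <0 0 1> <0 1 1> <1 0 0> <1 0 1> <1 1 1>}
TSO: 6 outcomes — {<0 0 0> <0 0 1> <0 1 1> <1 0 0> <1 0 1> <1 1 1>}
PSO: 6 outcomes — {<0 0 0> <0 0 1> <0 1 1> <1 0 0> <1 0 1> <1 1 1>}
target <0 0 1> ∈ {SC,TSO,PSO}

SC:yes TSO:yes PSO:yes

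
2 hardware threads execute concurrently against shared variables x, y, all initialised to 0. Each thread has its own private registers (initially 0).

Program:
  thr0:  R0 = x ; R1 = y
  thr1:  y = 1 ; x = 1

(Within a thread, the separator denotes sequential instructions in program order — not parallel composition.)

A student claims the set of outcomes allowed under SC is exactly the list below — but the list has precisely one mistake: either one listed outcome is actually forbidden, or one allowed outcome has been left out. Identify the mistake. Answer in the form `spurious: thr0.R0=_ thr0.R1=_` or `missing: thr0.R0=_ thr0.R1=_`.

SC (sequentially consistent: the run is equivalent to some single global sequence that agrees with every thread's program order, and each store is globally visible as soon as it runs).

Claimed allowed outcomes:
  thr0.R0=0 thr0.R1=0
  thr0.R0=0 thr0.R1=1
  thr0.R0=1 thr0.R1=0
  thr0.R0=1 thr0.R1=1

spurious: thr0.R0=1 thr0.R1=0

outcome vector order: (thr0.R0,thr0.R1)
SC (3): <0 0> <0 1> <1 1>
claimed∖SC = {<1 0>}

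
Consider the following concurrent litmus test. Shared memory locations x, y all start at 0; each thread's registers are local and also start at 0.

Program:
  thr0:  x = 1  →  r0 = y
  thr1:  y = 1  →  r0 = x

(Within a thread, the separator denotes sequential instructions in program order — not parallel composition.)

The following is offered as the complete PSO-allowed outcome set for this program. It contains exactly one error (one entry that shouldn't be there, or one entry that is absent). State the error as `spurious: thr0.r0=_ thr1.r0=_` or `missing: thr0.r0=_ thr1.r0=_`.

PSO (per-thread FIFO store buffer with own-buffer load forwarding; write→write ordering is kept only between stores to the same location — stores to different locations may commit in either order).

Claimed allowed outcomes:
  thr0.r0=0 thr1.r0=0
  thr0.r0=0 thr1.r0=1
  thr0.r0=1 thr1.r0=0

outcome vector order: (thr0.r0,thr1.r0)
PSO (4): 00, 01, 10, 11
PSO∖claimed = {11}

missing: thr0.r0=1 thr1.r0=1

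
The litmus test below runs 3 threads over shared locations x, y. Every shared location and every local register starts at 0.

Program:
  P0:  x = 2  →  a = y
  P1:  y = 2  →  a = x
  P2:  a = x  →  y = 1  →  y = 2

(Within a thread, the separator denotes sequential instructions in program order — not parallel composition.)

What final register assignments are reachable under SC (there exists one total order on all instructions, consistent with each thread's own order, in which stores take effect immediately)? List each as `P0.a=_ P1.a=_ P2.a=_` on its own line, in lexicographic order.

outcome vector order: (P0.a,P1.a,P2.a)
|SC outcomes| = 10

P0.a=0 P1.a=2 P2.a=0
P0.a=0 P1.a=2 P2.a=2
P0.a=1 P1.a=0 P2.a=0
P0.a=1 P1.a=0 P2.a=2
P0.a=1 P1.a=2 P2.a=0
P0.a=1 P1.a=2 P2.a=2
P0.a=2 P1.a=0 P2.a=0
P0.a=2 P1.a=0 P2.a=2
P0.a=2 P1.a=2 P2.a=0
P0.a=2 P1.a=2 P2.a=2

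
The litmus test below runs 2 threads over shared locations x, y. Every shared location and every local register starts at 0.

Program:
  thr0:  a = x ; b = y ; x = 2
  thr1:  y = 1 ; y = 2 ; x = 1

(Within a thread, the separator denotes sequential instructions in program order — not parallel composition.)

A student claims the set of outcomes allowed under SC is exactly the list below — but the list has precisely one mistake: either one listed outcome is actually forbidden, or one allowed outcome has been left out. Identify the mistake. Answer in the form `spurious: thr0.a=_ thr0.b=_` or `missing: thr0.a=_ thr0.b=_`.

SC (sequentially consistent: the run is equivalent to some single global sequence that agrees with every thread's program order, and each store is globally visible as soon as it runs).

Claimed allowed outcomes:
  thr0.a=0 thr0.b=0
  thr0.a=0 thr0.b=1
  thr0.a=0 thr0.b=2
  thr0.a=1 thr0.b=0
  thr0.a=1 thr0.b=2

spurious: thr0.a=1 thr0.b=0

outcome vector order: (thr0.a,thr0.b)
[SC] allowed = {(0,0); (0,1); (0,2); (1,2)}
claimed∖SC = {(1,0)}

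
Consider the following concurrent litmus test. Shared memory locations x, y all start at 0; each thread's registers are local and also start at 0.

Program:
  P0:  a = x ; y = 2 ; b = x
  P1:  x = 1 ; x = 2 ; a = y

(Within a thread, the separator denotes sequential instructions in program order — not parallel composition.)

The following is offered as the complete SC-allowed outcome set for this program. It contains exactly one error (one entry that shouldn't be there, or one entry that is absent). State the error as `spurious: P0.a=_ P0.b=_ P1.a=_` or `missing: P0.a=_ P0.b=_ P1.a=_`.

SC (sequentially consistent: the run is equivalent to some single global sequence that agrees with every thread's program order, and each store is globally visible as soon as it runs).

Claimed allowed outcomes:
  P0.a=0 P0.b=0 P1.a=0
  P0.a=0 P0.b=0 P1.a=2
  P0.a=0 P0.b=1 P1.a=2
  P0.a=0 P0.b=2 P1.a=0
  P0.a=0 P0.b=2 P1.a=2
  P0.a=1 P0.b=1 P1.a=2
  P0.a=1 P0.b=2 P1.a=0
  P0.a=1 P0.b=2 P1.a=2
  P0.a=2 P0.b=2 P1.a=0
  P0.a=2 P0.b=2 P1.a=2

outcome vector order: (P0.a,P0.b,P1.a)
SC: 9 outcomes — {0/0/2; 0/1/2; 0/2/0; 0/2/2; 1/1/2; 1/2/0; 1/2/2; 2/2/0; 2/2/2}
claimed∖SC = {0/0/0}

spurious: P0.a=0 P0.b=0 P1.a=0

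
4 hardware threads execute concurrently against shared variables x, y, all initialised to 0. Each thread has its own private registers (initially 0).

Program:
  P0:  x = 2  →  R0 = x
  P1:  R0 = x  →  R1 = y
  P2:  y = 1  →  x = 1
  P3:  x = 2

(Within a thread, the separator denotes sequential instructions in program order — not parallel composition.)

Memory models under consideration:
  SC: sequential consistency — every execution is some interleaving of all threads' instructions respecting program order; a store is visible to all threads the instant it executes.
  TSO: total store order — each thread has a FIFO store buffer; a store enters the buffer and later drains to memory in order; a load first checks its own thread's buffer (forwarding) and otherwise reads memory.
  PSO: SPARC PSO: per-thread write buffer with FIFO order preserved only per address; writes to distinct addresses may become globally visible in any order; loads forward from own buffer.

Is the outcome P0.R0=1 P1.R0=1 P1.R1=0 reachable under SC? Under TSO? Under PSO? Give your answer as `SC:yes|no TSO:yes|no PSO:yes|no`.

SC:no TSO:no PSO:yes

outcome vector order: (P0.R0,P1.R0,P1.R1)
[SC] allowed = {<1 0 0> <1 0 1> <1 1 1> <1 2 0> <1 2 1> <2 0 0> <2 0 1> <2 1 1> <2 2 0> <2 2 1>}
[TSO] allowed = {<1 0 0> <1 0 1> <1 1 1> <1 2 0> <1 2 1> <2 0 0> <2 0 1> <2 1 1> <2 2 0> <2 2 1>}
[PSO] allowed = {<1 0 0> <1 0 1> <1 1 0> <1 1 1> <1 2 0> <1 2 1> <2 0 0> <2 0 1> <2 1 0> <2 1 1> <2 2 0> <2 2 1>}
target <1 1 0> ∈ {PSO}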